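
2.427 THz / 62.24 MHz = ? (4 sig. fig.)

38990

(2.427 × 10^12) / (62.24 × 10^6) = 0.038994 × 10^6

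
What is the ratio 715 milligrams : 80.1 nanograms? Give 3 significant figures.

(715e-3) / (80.1e-9) = 8.926e6

8930000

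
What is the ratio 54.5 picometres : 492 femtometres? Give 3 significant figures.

(54.5 × 10⁻¹²) / (492 × 10⁻¹⁵) = 0.1108 × 10³

111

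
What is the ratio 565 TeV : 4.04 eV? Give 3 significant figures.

140000000000000

(565 × 10^12) / (4.04) = 139.9 × 10^12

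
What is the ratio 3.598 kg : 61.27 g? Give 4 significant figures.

58.72

(3.598 × 10^3) / (61.27) = 0.058724 × 10^3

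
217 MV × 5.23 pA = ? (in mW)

217e6 × 5.23e-12 = 1134.91e-6 W

1.13491 mW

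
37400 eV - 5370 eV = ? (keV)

In keV:
  37400 eV = 37400e-3 keV = 37.4
  5370 eV = 5370e-3 keV = 5.37
Difference: 37.4 - 5.37 = 32.03

32.03 keV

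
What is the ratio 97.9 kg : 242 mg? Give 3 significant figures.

405000

(97.9 × 10³) / (242 × 10⁻³) = 0.4045 × 10⁶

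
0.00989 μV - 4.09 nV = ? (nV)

5.8 nV

In nV:
  0.00989 μV = 0.00989 × 10³ nV = 9.89
  4.09 nV → 4.09
Difference: 9.89 - 4.09 = 5.8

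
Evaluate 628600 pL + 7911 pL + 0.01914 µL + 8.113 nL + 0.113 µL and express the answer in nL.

In nL:
  628600 pL = 628600e-3 nL = 628.6
  7911 pL = 7911e-3 nL = 7.911
  0.01914 µL = 0.01914e3 nL = 19.14
  8.113 nL → 8.113
  0.113 µL = 0.113e3 nL = 113
Sum: 628.6 + 7.911 + 19.14 + 8.113 + 113 = 776.764

776.764 nL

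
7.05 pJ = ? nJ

0.00705 nJ

pico = 10^-12, nano = 10^-9; factor is 10^-3.
7.05 × 10^-3 = 0.00705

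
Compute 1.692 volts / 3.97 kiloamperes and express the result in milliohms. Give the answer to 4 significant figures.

(1.692) / (3.97e3) = 0.426196e-3 Ω

0.4262 milliohms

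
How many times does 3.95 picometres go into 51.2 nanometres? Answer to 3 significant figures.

(51.2 × 10⁻⁹) / (3.95 × 10⁻¹²) = 12.96 × 10³

13000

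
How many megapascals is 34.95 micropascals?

0.00000000003495 megapascals

micro = 10⁻⁶, mega = 10⁶; factor is 10⁻¹².
34.95 × 10⁻¹² = 0.00000000003495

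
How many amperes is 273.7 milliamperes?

0.2737 amperes

milli = 10⁻³, (no prefix) = 10⁰; factor is 10⁻³.
273.7 × 10⁻³ = 0.2737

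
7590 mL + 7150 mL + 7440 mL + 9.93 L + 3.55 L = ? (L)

35.66 L

In L:
  7590 mL = 7590 × 10⁻³ L = 7.59
  7150 mL = 7150 × 10⁻³ L = 7.15
  7440 mL = 7440 × 10⁻³ L = 7.44
  9.93 L → 9.93
  3.55 L → 3.55
Sum: 7.59 + 7.15 + 7.44 + 9.93 + 3.55 = 35.66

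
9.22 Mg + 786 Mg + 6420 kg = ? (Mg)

In Mg:
  9.22 Mg → 9.22
  786 Mg → 786
  6420 kg = 6420 × 10⁻³ Mg = 6.42
Sum: 9.22 + 786 + 6.42 = 801.64

801.64 Mg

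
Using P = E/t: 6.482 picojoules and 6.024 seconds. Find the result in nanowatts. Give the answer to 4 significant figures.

(6.482 × 10^-12) / (6.024) = 1.07603 × 10^-12 W

0.001076 nanowatts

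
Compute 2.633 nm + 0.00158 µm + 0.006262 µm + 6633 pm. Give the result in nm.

17.108 nm

In nm:
  2.633 nm → 2.633
  0.00158 µm = 0.00158 × 10³ nm = 1.58
  0.006262 µm = 0.006262 × 10³ nm = 6.262
  6633 pm = 6633 × 10⁻³ nm = 6.633
Sum: 2.633 + 1.58 + 6.262 + 6.633 = 17.108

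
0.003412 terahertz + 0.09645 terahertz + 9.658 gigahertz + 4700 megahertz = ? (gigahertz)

114.22 gigahertz

In gigahertz:
  0.003412 terahertz = 0.003412 × 10^3 gigahertz = 3.412
  0.09645 terahertz = 0.09645 × 10^3 gigahertz = 96.45
  9.658 gigahertz → 9.658
  4700 megahertz = 4700 × 10^-3 gigahertz = 4.7
Sum: 3.412 + 96.45 + 9.658 + 4.7 = 114.22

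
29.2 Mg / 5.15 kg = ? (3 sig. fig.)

5670

(29.2e6) / (5.15e3) = 5.67e3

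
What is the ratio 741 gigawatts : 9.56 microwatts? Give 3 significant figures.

(741e9) / (9.56e-6) = 77.51e15

77500000000000000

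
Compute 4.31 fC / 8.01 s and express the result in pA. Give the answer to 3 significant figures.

0.000538 pA

(4.31 × 10⁻¹⁵) / (8.01) = 0.53808 × 10⁻¹⁵ A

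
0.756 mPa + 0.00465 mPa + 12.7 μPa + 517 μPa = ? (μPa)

In μPa:
  0.756 mPa = 0.756e3 μPa = 756
  0.00465 mPa = 0.00465e3 μPa = 4.65
  12.7 μPa → 12.7
  517 μPa → 517
Sum: 756 + 4.65 + 12.7 + 517 = 1290.35

1290.35 μPa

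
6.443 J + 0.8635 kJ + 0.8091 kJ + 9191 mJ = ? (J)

In J:
  6.443 J → 6.443
  0.8635 kJ = 0.8635 × 10³ J = 863.5
  0.8091 kJ = 0.8091 × 10³ J = 809.1
  9191 mJ = 9191 × 10⁻³ J = 9.191
Sum: 6.443 + 863.5 + 809.1 + 9.191 = 1688.234

1688.234 J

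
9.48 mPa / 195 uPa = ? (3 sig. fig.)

(9.48 × 10⁻³) / (195 × 10⁻⁶) = 0.04862 × 10³

48.6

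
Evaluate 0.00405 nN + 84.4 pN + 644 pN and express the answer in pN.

732.45 pN

In pN:
  0.00405 nN = 0.00405 × 10³ pN = 4.05
  84.4 pN → 84.4
  644 pN → 644
Sum: 4.05 + 84.4 + 644 = 732.45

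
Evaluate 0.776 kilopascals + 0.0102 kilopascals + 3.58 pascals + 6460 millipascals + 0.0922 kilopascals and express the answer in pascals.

In pascals:
  0.776 kilopascals = 0.776 × 10^3 pascals = 776
  0.0102 kilopascals = 0.0102 × 10^3 pascals = 10.2
  3.58 pascals → 3.58
  6460 millipascals = 6460 × 10^-3 pascals = 6.46
  0.0922 kilopascals = 0.0922 × 10^3 pascals = 92.2
Sum: 776 + 10.2 + 3.58 + 6.46 + 92.2 = 888.44

888.44 pascals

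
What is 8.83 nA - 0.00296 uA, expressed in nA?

5.87 nA

In nA:
  8.83 nA → 8.83
  0.00296 uA = 0.00296 × 10³ nA = 2.96
Difference: 8.83 - 2.96 = 5.87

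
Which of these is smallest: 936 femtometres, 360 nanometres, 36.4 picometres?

936 femtometres = 0.000000000000936 metres
360 nanometres = 0.00000036 metres
36.4 picometres = 0.0000000000364 metres

936 femtometres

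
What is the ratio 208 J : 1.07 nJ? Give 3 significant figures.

194000000000

(208) / (1.07e-9) = 194.4e9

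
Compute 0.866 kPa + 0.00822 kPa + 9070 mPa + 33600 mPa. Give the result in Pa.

In Pa:
  0.866 kPa = 0.866e3 Pa = 866
  0.00822 kPa = 0.00822e3 Pa = 8.22
  9070 mPa = 9070e-3 Pa = 9.07
  33600 mPa = 33600e-3 Pa = 33.6
Sum: 866 + 8.22 + 9.07 + 33.6 = 916.89

916.89 Pa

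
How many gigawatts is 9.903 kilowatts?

0.000009903 gigawatts

kilo = 1e3, giga = 1e9; factor is 1e-6.
9.903 × 1e-6 = 0.000009903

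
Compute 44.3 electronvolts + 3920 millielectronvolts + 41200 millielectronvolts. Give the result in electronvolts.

In electronvolts:
  44.3 electronvolts → 44.3
  3920 millielectronvolts = 3920 × 10^-3 electronvolts = 3.92
  41200 millielectronvolts = 41200 × 10^-3 electronvolts = 41.2
Sum: 44.3 + 3.92 + 41.2 = 89.42

89.42 electronvolts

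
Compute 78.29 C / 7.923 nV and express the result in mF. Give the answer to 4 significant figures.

(78.29) / (7.923 × 10⁻⁹) = 9.88136 × 10⁹ F

9881000000000 mF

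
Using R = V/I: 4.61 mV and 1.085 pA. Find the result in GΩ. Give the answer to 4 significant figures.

4.249 GΩ

(4.61 × 10^-3) / (1.085 × 10^-12) = 4.24885 × 10^9 Ω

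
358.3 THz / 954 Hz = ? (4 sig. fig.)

375600000000

(358.3 × 10¹²) / (954) = 0.37558 × 10¹²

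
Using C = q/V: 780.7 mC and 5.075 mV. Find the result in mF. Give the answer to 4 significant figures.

(780.7 × 10⁻³) / (5.075 × 10⁻³) = 153.833 F

153800 mF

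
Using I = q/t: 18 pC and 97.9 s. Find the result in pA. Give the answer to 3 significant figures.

(18e-12) / (97.9) = 0.18386e-12 A

0.184 pA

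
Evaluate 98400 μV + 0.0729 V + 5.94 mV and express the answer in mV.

177.24 mV

In mV:
  98400 μV = 98400e-3 mV = 98.4
  0.0729 V = 0.0729e3 mV = 72.9
  5.94 mV → 5.94
Sum: 98.4 + 72.9 + 5.94 = 177.24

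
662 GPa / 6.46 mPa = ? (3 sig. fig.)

102000000000000

(662e9) / (6.46e-3) = 102.5e12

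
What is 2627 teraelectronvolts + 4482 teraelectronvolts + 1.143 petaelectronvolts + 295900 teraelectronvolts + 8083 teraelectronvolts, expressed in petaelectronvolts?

312.235 petaelectronvolts

In petaelectronvolts:
  2627 teraelectronvolts = 2627e-3 petaelectronvolts = 2.627
  4482 teraelectronvolts = 4482e-3 petaelectronvolts = 4.482
  1.143 petaelectronvolts → 1.143
  295900 teraelectronvolts = 295900e-3 petaelectronvolts = 295.9
  8083 teraelectronvolts = 8083e-3 petaelectronvolts = 8.083
Sum: 2.627 + 4.482 + 1.143 + 295.9 + 8.083 = 312.235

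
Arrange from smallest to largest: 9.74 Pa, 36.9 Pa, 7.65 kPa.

9.74 Pa < 36.9 Pa < 7.65 kPa

9.74 Pa = 9.74 Pa
36.9 Pa = 36.9 Pa
7.65 kPa = 7650 Pa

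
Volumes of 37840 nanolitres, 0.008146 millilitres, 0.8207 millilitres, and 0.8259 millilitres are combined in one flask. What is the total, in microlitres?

In microlitres:
  37840 nanolitres = 37840e-3 microlitres = 37.84
  0.008146 millilitres = 0.008146e3 microlitres = 8.146
  0.8207 millilitres = 0.8207e3 microlitres = 820.7
  0.8259 millilitres = 0.8259e3 microlitres = 825.9
Sum: 37.84 + 8.146 + 820.7 + 825.9 = 1692.586

1692.586 microlitres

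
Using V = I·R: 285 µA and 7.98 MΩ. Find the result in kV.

285e-6 × 7.98e6 = 2274.3 V

2.2743 kV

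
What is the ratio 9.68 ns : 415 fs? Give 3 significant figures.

(9.68e-9) / (415e-15) = 0.02333e6

23300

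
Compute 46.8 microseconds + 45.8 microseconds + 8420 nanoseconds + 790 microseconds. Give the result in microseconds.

891.02 microseconds

In microseconds:
  46.8 microseconds → 46.8
  45.8 microseconds → 45.8
  8420 nanoseconds = 8420 × 10^-3 microseconds = 8.42
  790 microseconds → 790
Sum: 46.8 + 45.8 + 8.42 + 790 = 891.02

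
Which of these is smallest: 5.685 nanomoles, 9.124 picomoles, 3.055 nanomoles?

9.124 picomoles

5.685 nanomoles = 0.000000005685 moles
9.124 picomoles = 0.000000000009124 moles
3.055 nanomoles = 0.000000003055 moles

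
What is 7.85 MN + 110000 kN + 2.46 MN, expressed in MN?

In MN:
  7.85 MN → 7.85
  110000 kN = 110000 × 10^-3 MN = 110
  2.46 MN → 2.46
Sum: 7.85 + 110 + 2.46 = 120.31

120.31 MN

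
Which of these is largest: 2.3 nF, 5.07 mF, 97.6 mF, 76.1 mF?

2.3 nF = 0.0000000023 F
5.07 mF = 0.00507 F
97.6 mF = 0.0976 F
76.1 mF = 0.0761 F

97.6 mF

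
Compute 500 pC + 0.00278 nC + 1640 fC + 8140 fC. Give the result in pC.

In pC:
  500 pC → 500
  0.00278 nC = 0.00278 × 10³ pC = 2.78
  1640 fC = 1640 × 10⁻³ pC = 1.64
  8140 fC = 8140 × 10⁻³ pC = 8.14
Sum: 500 + 2.78 + 1.64 + 8.14 = 512.56

512.56 pC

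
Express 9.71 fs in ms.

femto = 1e-15, milli = 1e-3; factor is 1e-12.
9.71 × 1e-12 = 0.00000000000971

0.00000000000971 ms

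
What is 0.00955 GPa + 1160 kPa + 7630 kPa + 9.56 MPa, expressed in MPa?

In MPa:
  0.00955 GPa = 0.00955 × 10^3 MPa = 9.55
  1160 kPa = 1160 × 10^-3 MPa = 1.16
  7630 kPa = 7630 × 10^-3 MPa = 7.63
  9.56 MPa → 9.56
Sum: 9.55 + 1.16 + 7.63 + 9.56 = 27.9

27.9 MPa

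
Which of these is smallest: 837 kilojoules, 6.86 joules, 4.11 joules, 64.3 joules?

837 kilojoules = 837000 joules
6.86 joules = 6.86 joules
4.11 joules = 4.11 joules
64.3 joules = 64.3 joules

4.11 joules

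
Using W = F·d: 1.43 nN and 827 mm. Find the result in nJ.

1.18261 nJ

1.43e-9 × 827e-3 = 1182.61e-12 J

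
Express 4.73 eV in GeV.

(no prefix) = 1e0, giga = 1e9; factor is 1e-9.
4.73 × 1e-9 = 0.00000000473

0.00000000473 GeV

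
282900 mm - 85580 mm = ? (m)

197.32 m

In m:
  282900 mm = 282900e-3 m = 282.9
  85580 mm = 85580e-3 m = 85.58
Difference: 282.9 - 85.58 = 197.32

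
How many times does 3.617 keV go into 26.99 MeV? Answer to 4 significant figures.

(26.99 × 10⁶) / (3.617 × 10³) = 7.462 × 10³

7462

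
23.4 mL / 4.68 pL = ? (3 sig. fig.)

(23.4e-3) / (4.68e-12) = 5e9

5000000000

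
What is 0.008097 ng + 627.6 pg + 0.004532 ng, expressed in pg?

640.229 pg

In pg:
  0.008097 ng = 0.008097e3 pg = 8.097
  627.6 pg → 627.6
  0.004532 ng = 0.004532e3 pg = 4.532
Sum: 8.097 + 627.6 + 4.532 = 640.229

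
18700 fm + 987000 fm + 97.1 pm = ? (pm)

1102.8 pm

In pm:
  18700 fm = 18700e-3 pm = 18.7
  987000 fm = 987000e-3 pm = 987
  97.1 pm → 97.1
Sum: 18.7 + 987 + 97.1 = 1102.8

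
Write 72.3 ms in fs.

milli = 1e-3, femto = 1e-15; factor is 1e12.
72.3 × 1e12 = 72300000000000

72300000000000 fs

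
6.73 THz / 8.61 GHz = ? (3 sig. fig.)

(6.73e12) / (8.61e9) = 0.7816e3

782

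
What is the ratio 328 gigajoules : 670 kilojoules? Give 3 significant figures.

(328e9) / (670e3) = 0.4896e6

490000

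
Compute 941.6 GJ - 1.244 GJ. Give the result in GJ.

940.356 GJ

In GJ:
  941.6 GJ → 941.6
  1.244 GJ → 1.244
Difference: 941.6 - 1.244 = 940.356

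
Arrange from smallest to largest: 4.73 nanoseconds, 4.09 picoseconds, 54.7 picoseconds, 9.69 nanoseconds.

4.09 picoseconds < 54.7 picoseconds < 4.73 nanoseconds < 9.69 nanoseconds

4.73 nanoseconds = 0.00000000473 seconds
4.09 picoseconds = 0.00000000000409 seconds
54.7 picoseconds = 0.0000000000547 seconds
9.69 nanoseconds = 0.00000000969 seconds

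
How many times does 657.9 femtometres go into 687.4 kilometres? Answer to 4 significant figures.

(687.4 × 10^3) / (657.9 × 10^-15) = 1.0448 × 10^18

1045000000000000000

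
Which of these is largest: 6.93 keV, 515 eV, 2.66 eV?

6.93 keV

6.93 keV = 6930 eV
515 eV = 515 eV
2.66 eV = 2.66 eV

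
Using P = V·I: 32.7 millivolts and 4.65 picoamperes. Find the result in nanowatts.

0.000152055 nanowatts

32.7e-3 × 4.65e-12 = 152.055e-15 W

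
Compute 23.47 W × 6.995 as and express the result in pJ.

0.00016417265 pJ

23.47 × 6.995 × 10⁻¹⁸ = 164.17265 × 10⁻¹⁸ J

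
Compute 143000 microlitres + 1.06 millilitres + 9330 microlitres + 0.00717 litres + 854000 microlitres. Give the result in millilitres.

1014.56 millilitres

In millilitres:
  143000 microlitres = 143000 × 10^-3 millilitres = 143
  1.06 millilitres → 1.06
  9330 microlitres = 9330 × 10^-3 millilitres = 9.33
  0.00717 litres = 0.00717 × 10^3 millilitres = 7.17
  854000 microlitres = 854000 × 10^-3 millilitres = 854
Sum: 143 + 1.06 + 9.33 + 7.17 + 854 = 1014.56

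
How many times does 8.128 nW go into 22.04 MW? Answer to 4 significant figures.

(22.04 × 10⁶) / (8.128 × 10⁻⁹) = 2.7116 × 10¹⁵

2712000000000000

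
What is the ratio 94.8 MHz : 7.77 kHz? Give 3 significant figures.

(94.8 × 10⁶) / (7.77 × 10³) = 12.2 × 10³

12200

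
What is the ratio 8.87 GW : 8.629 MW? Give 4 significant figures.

1028

(8.87 × 10⁹) / (8.629 × 10⁶) = 1.0279 × 10³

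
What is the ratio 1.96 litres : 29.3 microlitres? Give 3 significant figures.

(1.96) / (29.3 × 10⁻⁶) = 0.06689 × 10⁶

66900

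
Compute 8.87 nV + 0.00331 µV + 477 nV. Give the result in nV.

In nV:
  8.87 nV → 8.87
  0.00331 µV = 0.00331 × 10^3 nV = 3.31
  477 nV → 477
Sum: 8.87 + 3.31 + 477 = 489.18

489.18 nV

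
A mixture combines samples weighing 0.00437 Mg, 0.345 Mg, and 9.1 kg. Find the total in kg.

In kg:
  0.00437 Mg = 0.00437e3 kg = 4.37
  0.345 Mg = 0.345e3 kg = 345
  9.1 kg → 9.1
Sum: 4.37 + 345 + 9.1 = 358.47

358.47 kg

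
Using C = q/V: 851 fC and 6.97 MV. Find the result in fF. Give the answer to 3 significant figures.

0.000122 fF

(851e-15) / (6.97e6) = 122.09e-21 F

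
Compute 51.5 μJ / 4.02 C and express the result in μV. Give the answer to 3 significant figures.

(51.5 × 10^-6) / (4.02) = 12.811 × 10^-6 V

12.8 μV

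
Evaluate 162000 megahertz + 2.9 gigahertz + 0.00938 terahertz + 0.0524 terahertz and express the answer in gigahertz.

In gigahertz:
  162000 megahertz = 162000 × 10^-3 gigahertz = 162
  2.9 gigahertz → 2.9
  0.00938 terahertz = 0.00938 × 10^3 gigahertz = 9.38
  0.0524 terahertz = 0.0524 × 10^3 gigahertz = 52.4
Sum: 162 + 2.9 + 9.38 + 52.4 = 226.68

226.68 gigahertz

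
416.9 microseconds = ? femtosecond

micro = 10^-6, femto = 10^-15; factor is 10^9.
416.9 × 10^9 = 416900000000

416900000000 femtoseconds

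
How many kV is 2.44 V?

(no prefix) = 10^0, kilo = 10^3; factor is 10^-3.
2.44 × 10^-3 = 0.00244

0.00244 kV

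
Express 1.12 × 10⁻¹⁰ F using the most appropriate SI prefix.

112 pF

= 112 × 10⁻¹² F; 10⁻¹² is pico.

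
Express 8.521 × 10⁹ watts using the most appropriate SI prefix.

= 8.521 × 10⁹ watts; 10⁹ is giga.

8.521 gigawatts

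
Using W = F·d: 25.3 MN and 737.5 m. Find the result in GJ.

25.3e6 × 737.5 = 18658.75e6 J

18.65875 GJ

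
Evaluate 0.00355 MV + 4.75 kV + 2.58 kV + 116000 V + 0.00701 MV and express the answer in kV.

In kV:
  0.00355 MV = 0.00355 × 10^3 kV = 3.55
  4.75 kV → 4.75
  2.58 kV → 2.58
  116000 V = 116000 × 10^-3 kV = 116
  0.00701 MV = 0.00701 × 10^3 kV = 7.01
Sum: 3.55 + 4.75 + 2.58 + 116 + 7.01 = 133.89

133.89 kV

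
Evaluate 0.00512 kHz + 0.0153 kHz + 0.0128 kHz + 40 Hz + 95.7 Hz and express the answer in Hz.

168.92 Hz

In Hz:
  0.00512 kHz = 0.00512 × 10^3 Hz = 5.12
  0.0153 kHz = 0.0153 × 10^3 Hz = 15.3
  0.0128 kHz = 0.0128 × 10^3 Hz = 12.8
  40 Hz → 40
  95.7 Hz → 95.7
Sum: 5.12 + 15.3 + 12.8 + 40 + 95.7 = 168.92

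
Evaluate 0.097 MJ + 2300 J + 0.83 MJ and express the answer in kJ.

929.3 kJ

In kJ:
  0.097 MJ = 0.097 × 10³ kJ = 97
  2300 J = 2300 × 10⁻³ kJ = 2.3
  0.83 MJ = 0.83 × 10³ kJ = 830
Sum: 97 + 2.3 + 830 = 929.3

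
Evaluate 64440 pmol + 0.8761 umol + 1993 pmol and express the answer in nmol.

In nmol:
  64440 pmol = 64440 × 10⁻³ nmol = 64.44
  0.8761 umol = 0.8761 × 10³ nmol = 876.1
  1993 pmol = 1993 × 10⁻³ nmol = 1.993
Sum: 64.44 + 876.1 + 1.993 = 942.533

942.533 nmol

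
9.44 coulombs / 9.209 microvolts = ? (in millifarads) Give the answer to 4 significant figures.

1025000000 millifarads

(9.44) / (9.209 × 10⁻⁶) = 1.02508 × 10⁶ F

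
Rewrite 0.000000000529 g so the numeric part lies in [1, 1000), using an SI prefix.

= 529e-12 g; 1e-12 is pico.

529 pg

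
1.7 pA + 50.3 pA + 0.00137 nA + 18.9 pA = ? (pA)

In pA:
  1.7 pA → 1.7
  50.3 pA → 50.3
  0.00137 nA = 0.00137e3 pA = 1.37
  18.9 pA → 18.9
Sum: 1.7 + 50.3 + 1.37 + 18.9 = 72.27

72.27 pA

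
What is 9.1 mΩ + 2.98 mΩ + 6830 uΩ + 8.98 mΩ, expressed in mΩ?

In mΩ:
  9.1 mΩ → 9.1
  2.98 mΩ → 2.98
  6830 uΩ = 6830 × 10⁻³ mΩ = 6.83
  8.98 mΩ → 8.98
Sum: 9.1 + 2.98 + 6.83 + 8.98 = 27.89

27.89 mΩ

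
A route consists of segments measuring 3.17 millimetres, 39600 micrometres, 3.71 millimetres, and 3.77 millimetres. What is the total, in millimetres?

50.25 millimetres

In millimetres:
  3.17 millimetres → 3.17
  39600 micrometres = 39600 × 10^-3 millimetres = 39.6
  3.71 millimetres → 3.71
  3.77 millimetres → 3.77
Sum: 3.17 + 39.6 + 3.71 + 3.77 = 50.25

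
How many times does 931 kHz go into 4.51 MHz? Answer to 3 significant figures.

(4.51 × 10^6) / (931 × 10^3) = 0.004844 × 10^3

4.84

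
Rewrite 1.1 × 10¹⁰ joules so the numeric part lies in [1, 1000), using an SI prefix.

= 11 × 10⁹ joules; 10⁹ is giga.

11 gigajoules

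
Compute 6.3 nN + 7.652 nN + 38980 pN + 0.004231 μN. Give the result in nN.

In nN:
  6.3 nN → 6.3
  7.652 nN → 7.652
  38980 pN = 38980e-3 nN = 38.98
  0.004231 μN = 0.004231e3 nN = 4.231
Sum: 6.3 + 7.652 + 38.98 + 4.231 = 57.163

57.163 nN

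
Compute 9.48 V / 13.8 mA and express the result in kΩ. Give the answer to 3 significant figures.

(9.48) / (13.8 × 10⁻³) = 0.68696 × 10³ Ω

0.687 kΩ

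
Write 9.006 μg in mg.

0.009006 mg

micro = 1e-6, milli = 1e-3; factor is 1e-3.
9.006 × 1e-3 = 0.009006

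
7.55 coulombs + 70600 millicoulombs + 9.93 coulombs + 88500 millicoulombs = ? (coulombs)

In coulombs:
  7.55 coulombs → 7.55
  70600 millicoulombs = 70600 × 10^-3 coulombs = 70.6
  9.93 coulombs → 9.93
  88500 millicoulombs = 88500 × 10^-3 coulombs = 88.5
Sum: 7.55 + 70.6 + 9.93 + 88.5 = 176.58

176.58 coulombs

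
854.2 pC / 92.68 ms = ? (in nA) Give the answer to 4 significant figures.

(854.2e-12) / (92.68e-3) = 9.21666e-9 A

9.217 nA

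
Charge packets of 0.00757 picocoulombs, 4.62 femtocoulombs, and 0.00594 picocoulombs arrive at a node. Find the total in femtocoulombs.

18.13 femtocoulombs

In femtocoulombs:
  0.00757 picocoulombs = 0.00757 × 10³ femtocoulombs = 7.57
  4.62 femtocoulombs → 4.62
  0.00594 picocoulombs = 0.00594 × 10³ femtocoulombs = 5.94
Sum: 7.57 + 4.62 + 5.94 = 18.13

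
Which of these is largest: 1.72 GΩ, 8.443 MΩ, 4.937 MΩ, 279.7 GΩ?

1.72 GΩ = 1720000000 Ω
8.443 MΩ = 8443000 Ω
4.937 MΩ = 4937000 Ω
279.7 GΩ = 279700000000 Ω

279.7 GΩ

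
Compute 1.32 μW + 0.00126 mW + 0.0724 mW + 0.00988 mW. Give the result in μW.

In μW:
  1.32 μW → 1.32
  0.00126 mW = 0.00126e3 μW = 1.26
  0.0724 mW = 0.0724e3 μW = 72.4
  0.00988 mW = 0.00988e3 μW = 9.88
Sum: 1.32 + 1.26 + 72.4 + 9.88 = 84.86

84.86 μW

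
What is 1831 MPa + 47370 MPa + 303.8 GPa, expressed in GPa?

In GPa:
  1831 MPa = 1831 × 10⁻³ GPa = 1.831
  47370 MPa = 47370 × 10⁻³ GPa = 47.37
  303.8 GPa → 303.8
Sum: 1.831 + 47.37 + 303.8 = 353.001

353.001 GPa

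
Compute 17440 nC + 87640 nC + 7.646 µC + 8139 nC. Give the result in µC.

In µC:
  17440 nC = 17440 × 10^-3 µC = 17.44
  87640 nC = 87640 × 10^-3 µC = 87.64
  7.646 µC → 7.646
  8139 nC = 8139 × 10^-3 µC = 8.139
Sum: 17.44 + 87.64 + 7.646 + 8.139 = 120.865

120.865 µC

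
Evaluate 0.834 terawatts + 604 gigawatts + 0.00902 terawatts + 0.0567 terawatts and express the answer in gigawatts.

In gigawatts:
  0.834 terawatts = 0.834 × 10^3 gigawatts = 834
  604 gigawatts → 604
  0.00902 terawatts = 0.00902 × 10^3 gigawatts = 9.02
  0.0567 terawatts = 0.0567 × 10^3 gigawatts = 56.7
Sum: 834 + 604 + 9.02 + 56.7 = 1503.72

1503.72 gigawatts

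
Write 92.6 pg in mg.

0.0000000926 mg

pico = 1e-12, milli = 1e-3; factor is 1e-9.
92.6 × 1e-9 = 0.0000000926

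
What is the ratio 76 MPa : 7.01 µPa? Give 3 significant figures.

(76e6) / (7.01e-6) = 10.84e12

10800000000000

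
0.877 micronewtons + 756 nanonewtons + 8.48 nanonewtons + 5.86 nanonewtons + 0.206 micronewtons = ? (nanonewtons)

In nanonewtons:
  0.877 micronewtons = 0.877 × 10^3 nanonewtons = 877
  756 nanonewtons → 756
  8.48 nanonewtons → 8.48
  5.86 nanonewtons → 5.86
  0.206 micronewtons = 0.206 × 10^3 nanonewtons = 206
Sum: 877 + 756 + 8.48 + 5.86 + 206 = 1853.34

1853.34 nanonewtons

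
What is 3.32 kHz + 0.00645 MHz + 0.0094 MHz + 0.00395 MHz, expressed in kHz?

23.12 kHz

In kHz:
  3.32 kHz → 3.32
  0.00645 MHz = 0.00645e3 kHz = 6.45
  0.0094 MHz = 0.0094e3 kHz = 9.4
  0.00395 MHz = 0.00395e3 kHz = 3.95
Sum: 3.32 + 6.45 + 9.4 + 3.95 = 23.12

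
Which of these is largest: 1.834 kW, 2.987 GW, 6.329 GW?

6.329 GW

1.834 kW = 1834 W
2.987 GW = 2987000000 W
6.329 GW = 6329000000 W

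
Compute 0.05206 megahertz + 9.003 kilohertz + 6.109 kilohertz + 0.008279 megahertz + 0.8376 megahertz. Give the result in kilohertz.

In kilohertz:
  0.05206 megahertz = 0.05206e3 kilohertz = 52.06
  9.003 kilohertz → 9.003
  6.109 kilohertz → 6.109
  0.008279 megahertz = 0.008279e3 kilohertz = 8.279
  0.8376 megahertz = 0.8376e3 kilohertz = 837.6
Sum: 52.06 + 9.003 + 6.109 + 8.279 + 837.6 = 913.051

913.051 kilohertz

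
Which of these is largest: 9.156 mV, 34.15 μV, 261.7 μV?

9.156 mV

9.156 mV = 0.009156 V
34.15 μV = 0.00003415 V
261.7 μV = 0.0002617 V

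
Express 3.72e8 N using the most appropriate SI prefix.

372 MN

= 372e6 N; 1e6 is mega.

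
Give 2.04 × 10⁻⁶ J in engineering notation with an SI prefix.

2.04 µJ

= 2.04 × 10⁻⁶ J; 10⁻⁶ is micro.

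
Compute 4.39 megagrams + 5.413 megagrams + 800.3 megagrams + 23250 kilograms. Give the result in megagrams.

833.353 megagrams

In megagrams:
  4.39 megagrams → 4.39
  5.413 megagrams → 5.413
  800.3 megagrams → 800.3
  23250 kilograms = 23250 × 10⁻³ megagrams = 23.25
Sum: 4.39 + 5.413 + 800.3 + 23.25 = 833.353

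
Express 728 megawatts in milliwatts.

728000000000 milliwatts

mega = 1e6, milli = 1e-3; factor is 1e9.
728 × 1e9 = 728000000000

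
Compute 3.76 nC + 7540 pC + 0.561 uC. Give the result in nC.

572.3 nC

In nC:
  3.76 nC → 3.76
  7540 pC = 7540e-3 nC = 7.54
  0.561 uC = 0.561e3 nC = 561
Sum: 3.76 + 7.54 + 561 = 572.3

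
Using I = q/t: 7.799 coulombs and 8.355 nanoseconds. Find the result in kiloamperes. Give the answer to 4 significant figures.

933500 kiloamperes

(7.799) / (8.355 × 10^-9) = 0.933453 × 10^9 A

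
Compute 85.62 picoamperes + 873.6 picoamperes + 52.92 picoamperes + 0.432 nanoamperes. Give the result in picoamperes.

1444.14 picoamperes

In picoamperes:
  85.62 picoamperes → 85.62
  873.6 picoamperes → 873.6
  52.92 picoamperes → 52.92
  0.432 nanoamperes = 0.432 × 10^3 picoamperes = 432
Sum: 85.62 + 873.6 + 52.92 + 432 = 1444.14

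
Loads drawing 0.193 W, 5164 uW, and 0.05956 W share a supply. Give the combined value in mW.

In mW:
  0.193 W = 0.193e3 mW = 193
  5164 uW = 5164e-3 mW = 5.164
  0.05956 W = 0.05956e3 mW = 59.56
Sum: 193 + 5.164 + 59.56 = 257.724

257.724 mW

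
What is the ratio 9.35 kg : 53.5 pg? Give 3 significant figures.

(9.35 × 10³) / (53.5 × 10⁻¹²) = 0.1748 × 10¹⁵

175000000000000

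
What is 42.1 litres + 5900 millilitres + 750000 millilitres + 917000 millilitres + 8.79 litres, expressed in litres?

In litres:
  42.1 litres → 42.1
  5900 millilitres = 5900e-3 litres = 5.9
  750000 millilitres = 750000e-3 litres = 750
  917000 millilitres = 917000e-3 litres = 917
  8.79 litres → 8.79
Sum: 42.1 + 5.9 + 750 + 917 + 8.79 = 1723.79

1723.79 litres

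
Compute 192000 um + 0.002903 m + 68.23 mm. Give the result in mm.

In mm:
  192000 um = 192000 × 10⁻³ mm = 192
  0.002903 m = 0.002903 × 10³ mm = 2.903
  68.23 mm → 68.23
Sum: 192 + 2.903 + 68.23 = 263.133

263.133 mm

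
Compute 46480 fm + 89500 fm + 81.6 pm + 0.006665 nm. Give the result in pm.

224.245 pm

In pm:
  46480 fm = 46480 × 10⁻³ pm = 46.48
  89500 fm = 89500 × 10⁻³ pm = 89.5
  81.6 pm → 81.6
  0.006665 nm = 0.006665 × 10³ pm = 6.665
Sum: 46.48 + 89.5 + 81.6 + 6.665 = 224.245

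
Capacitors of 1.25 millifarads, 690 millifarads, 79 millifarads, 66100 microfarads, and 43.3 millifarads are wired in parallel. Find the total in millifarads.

879.65 millifarads

In millifarads:
  1.25 millifarads → 1.25
  690 millifarads → 690
  79 millifarads → 79
  66100 microfarads = 66100e-3 millifarads = 66.1
  43.3 millifarads → 43.3
Sum: 1.25 + 690 + 79 + 66.1 + 43.3 = 879.65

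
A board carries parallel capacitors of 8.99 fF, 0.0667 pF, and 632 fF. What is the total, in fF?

In fF:
  8.99 fF → 8.99
  0.0667 pF = 0.0667 × 10³ fF = 66.7
  632 fF → 632
Sum: 8.99 + 66.7 + 632 = 707.69

707.69 fF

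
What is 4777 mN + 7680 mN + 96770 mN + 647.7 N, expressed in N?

756.927 N

In N:
  4777 mN = 4777 × 10⁻³ N = 4.777
  7680 mN = 7680 × 10⁻³ N = 7.68
  96770 mN = 96770 × 10⁻³ N = 96.77
  647.7 N → 647.7
Sum: 4.777 + 7.68 + 96.77 + 647.7 = 756.927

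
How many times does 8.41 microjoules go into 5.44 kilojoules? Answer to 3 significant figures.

647000000

(5.44 × 10³) / (8.41 × 10⁻⁶) = 0.6468 × 10⁹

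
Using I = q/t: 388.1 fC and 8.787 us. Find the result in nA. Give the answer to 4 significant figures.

44.17 nA

(388.1e-15) / (8.787e-6) = 44.1675e-9 A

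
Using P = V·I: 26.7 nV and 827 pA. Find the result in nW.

0.0000000220809 nW

26.7 × 10⁻⁹ × 827 × 10⁻¹² = 22080.9 × 10⁻²¹ W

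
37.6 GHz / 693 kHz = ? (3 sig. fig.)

54300

(37.6e9) / (693e3) = 0.05426e6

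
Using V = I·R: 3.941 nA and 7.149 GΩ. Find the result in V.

3.941 × 10⁻⁹ × 7.149 × 10⁹ = 28.174209 V

28.174209 V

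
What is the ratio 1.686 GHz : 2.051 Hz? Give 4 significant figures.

(1.686 × 10^9) / (2.051) = 0.82204 × 10^9

822000000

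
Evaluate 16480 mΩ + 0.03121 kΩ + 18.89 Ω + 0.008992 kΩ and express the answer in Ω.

75.572 Ω

In Ω:
  16480 mΩ = 16480 × 10⁻³ Ω = 16.48
  0.03121 kΩ = 0.03121 × 10³ Ω = 31.21
  18.89 Ω → 18.89
  0.008992 kΩ = 0.008992 × 10³ Ω = 8.992
Sum: 16.48 + 31.21 + 18.89 + 8.992 = 75.572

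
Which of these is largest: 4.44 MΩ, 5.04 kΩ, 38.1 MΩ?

4.44 MΩ = 4440000 Ω
5.04 kΩ = 5040 Ω
38.1 MΩ = 38100000 Ω

38.1 MΩ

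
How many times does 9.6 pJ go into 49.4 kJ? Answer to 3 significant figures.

(49.4e3) / (9.6e-12) = 5.146e15

5150000000000000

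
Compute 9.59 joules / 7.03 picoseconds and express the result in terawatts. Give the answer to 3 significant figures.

1.36 terawatts

(9.59) / (7.03 × 10^-12) = 1.3642 × 10^12 W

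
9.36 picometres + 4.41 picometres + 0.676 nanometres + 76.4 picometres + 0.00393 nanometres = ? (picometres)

In picometres:
  9.36 picometres → 9.36
  4.41 picometres → 4.41
  0.676 nanometres = 0.676 × 10^3 picometres = 676
  76.4 picometres → 76.4
  0.00393 nanometres = 0.00393 × 10^3 picometres = 3.93
Sum: 9.36 + 4.41 + 676 + 76.4 + 3.93 = 770.1

770.1 picometres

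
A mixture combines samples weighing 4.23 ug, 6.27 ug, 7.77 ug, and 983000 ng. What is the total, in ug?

1001.27 ug

In ug:
  4.23 ug → 4.23
  6.27 ug → 6.27
  7.77 ug → 7.77
  983000 ng = 983000 × 10⁻³ ug = 983
Sum: 4.23 + 6.27 + 7.77 + 983 = 1001.27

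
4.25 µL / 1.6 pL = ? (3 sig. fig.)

(4.25e-6) / (1.6e-12) = 2.656e6

2660000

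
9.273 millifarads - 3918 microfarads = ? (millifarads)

In millifarads:
  9.273 millifarads → 9.273
  3918 microfarads = 3918e-3 millifarads = 3.918
Difference: 9.273 - 3.918 = 5.355

5.355 millifarads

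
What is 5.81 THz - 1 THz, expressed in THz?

In THz:
  5.81 THz → 5.81
  1 THz → 1
Difference: 5.81 - 1 = 4.81

4.81 THz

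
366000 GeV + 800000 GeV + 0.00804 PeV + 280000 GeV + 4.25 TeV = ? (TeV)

1458.29 TeV

In TeV:
  366000 GeV = 366000e-3 TeV = 366
  800000 GeV = 800000e-3 TeV = 800
  0.00804 PeV = 0.00804e3 TeV = 8.04
  280000 GeV = 280000e-3 TeV = 280
  4.25 TeV → 4.25
Sum: 366 + 800 + 8.04 + 280 + 4.25 = 1458.29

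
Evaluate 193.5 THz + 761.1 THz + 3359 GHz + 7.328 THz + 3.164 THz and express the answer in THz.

968.451 THz

In THz:
  193.5 THz → 193.5
  761.1 THz → 761.1
  3359 GHz = 3359e-3 THz = 3.359
  7.328 THz → 7.328
  3.164 THz → 3.164
Sum: 193.5 + 761.1 + 3.359 + 7.328 + 3.164 = 968.451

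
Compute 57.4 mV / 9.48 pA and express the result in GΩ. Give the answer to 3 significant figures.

6.05 GΩ

(57.4e-3) / (9.48e-12) = 6.0549e9 Ω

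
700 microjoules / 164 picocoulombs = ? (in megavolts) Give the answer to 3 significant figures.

4.27 megavolts

(700e-6) / (164e-12) = 4.2683e6 V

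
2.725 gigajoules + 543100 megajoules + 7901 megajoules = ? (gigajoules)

553.726 gigajoules

In gigajoules:
  2.725 gigajoules → 2.725
  543100 megajoules = 543100e-3 gigajoules = 543.1
  7901 megajoules = 7901e-3 gigajoules = 7.901
Sum: 2.725 + 543.1 + 7.901 = 553.726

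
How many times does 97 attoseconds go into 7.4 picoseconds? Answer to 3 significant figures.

76300

(7.4e-12) / (97e-18) = 0.07629e6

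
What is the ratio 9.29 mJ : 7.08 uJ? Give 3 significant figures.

(9.29 × 10^-3) / (7.08 × 10^-6) = 1.312 × 10^3

1310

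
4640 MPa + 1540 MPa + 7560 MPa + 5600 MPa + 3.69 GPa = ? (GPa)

In GPa:
  4640 MPa = 4640 × 10^-3 GPa = 4.64
  1540 MPa = 1540 × 10^-3 GPa = 1.54
  7560 MPa = 7560 × 10^-3 GPa = 7.56
  5600 MPa = 5600 × 10^-3 GPa = 5.6
  3.69 GPa → 3.69
Sum: 4.64 + 1.54 + 7.56 + 5.6 + 3.69 = 23.03

23.03 GPa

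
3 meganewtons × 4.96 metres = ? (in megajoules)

14.88 megajoules

3 × 10⁶ × 4.96 = 14.88 × 10⁶ J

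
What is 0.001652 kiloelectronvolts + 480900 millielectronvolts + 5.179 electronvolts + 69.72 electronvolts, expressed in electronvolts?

557.451 electronvolts

In electronvolts:
  0.001652 kiloelectronvolts = 0.001652e3 electronvolts = 1.652
  480900 millielectronvolts = 480900e-3 electronvolts = 480.9
  5.179 electronvolts → 5.179
  69.72 electronvolts → 69.72
Sum: 1.652 + 480.9 + 5.179 + 69.72 = 557.451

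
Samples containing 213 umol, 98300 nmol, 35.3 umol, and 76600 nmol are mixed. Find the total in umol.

In umol:
  213 umol → 213
  98300 nmol = 98300 × 10^-3 umol = 98.3
  35.3 umol → 35.3
  76600 nmol = 76600 × 10^-3 umol = 76.6
Sum: 213 + 98.3 + 35.3 + 76.6 = 423.2

423.2 umol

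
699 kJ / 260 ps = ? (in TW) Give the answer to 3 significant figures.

2690 TW

(699 × 10^3) / (260 × 10^-12) = 2.6885 × 10^15 W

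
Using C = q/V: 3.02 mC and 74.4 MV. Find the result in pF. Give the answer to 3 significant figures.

40.6 pF

(3.02 × 10^-3) / (74.4 × 10^6) = 0.040591 × 10^-9 F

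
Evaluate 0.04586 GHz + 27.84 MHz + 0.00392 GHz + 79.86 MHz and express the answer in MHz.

157.48 MHz

In MHz:
  0.04586 GHz = 0.04586e3 MHz = 45.86
  27.84 MHz → 27.84
  0.00392 GHz = 0.00392e3 MHz = 3.92
  79.86 MHz → 79.86
Sum: 45.86 + 27.84 + 3.92 + 79.86 = 157.48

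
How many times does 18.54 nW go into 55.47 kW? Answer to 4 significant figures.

2992000000000

(55.47 × 10³) / (18.54 × 10⁻⁹) = 2.9919 × 10¹²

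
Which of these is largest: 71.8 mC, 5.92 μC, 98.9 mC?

98.9 mC

71.8 mC = 0.0718 C
5.92 μC = 0.00000592 C
98.9 mC = 0.0989 C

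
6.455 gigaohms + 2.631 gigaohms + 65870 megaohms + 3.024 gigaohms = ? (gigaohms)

In gigaohms:
  6.455 gigaohms → 6.455
  2.631 gigaohms → 2.631
  65870 megaohms = 65870 × 10⁻³ gigaohms = 65.87
  3.024 gigaohms → 3.024
Sum: 6.455 + 2.631 + 65.87 + 3.024 = 77.98

77.98 gigaohms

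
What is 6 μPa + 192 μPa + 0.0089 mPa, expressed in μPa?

206.9 μPa

In μPa:
  6 μPa → 6
  192 μPa → 192
  0.0089 mPa = 0.0089e3 μPa = 8.9
Sum: 6 + 192 + 8.9 = 206.9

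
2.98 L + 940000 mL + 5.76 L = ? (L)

948.74 L

In L:
  2.98 L → 2.98
  940000 mL = 940000 × 10⁻³ L = 940
  5.76 L → 5.76
Sum: 2.98 + 940 + 5.76 = 948.74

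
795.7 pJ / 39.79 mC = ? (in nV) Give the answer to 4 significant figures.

20.00 nV

(795.7 × 10^-12) / (39.79 × 10^-3) = 19.9975 × 10^-9 V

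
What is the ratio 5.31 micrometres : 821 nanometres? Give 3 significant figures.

6.47

(5.31 × 10⁻⁶) / (821 × 10⁻⁹) = 0.006468 × 10³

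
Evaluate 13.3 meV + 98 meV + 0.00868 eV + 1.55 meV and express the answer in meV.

In meV:
  13.3 meV → 13.3
  98 meV → 98
  0.00868 eV = 0.00868 × 10³ meV = 8.68
  1.55 meV → 1.55
Sum: 13.3 + 98 + 8.68 + 1.55 = 121.53

121.53 meV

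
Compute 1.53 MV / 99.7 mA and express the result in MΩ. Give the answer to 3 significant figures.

(1.53 × 10^6) / (99.7 × 10^-3) = 0.015346 × 10^9 Ω

15.3 MΩ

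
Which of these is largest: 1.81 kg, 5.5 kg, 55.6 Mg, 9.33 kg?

55.6 Mg

1.81 kg = 1810 g
5.5 kg = 5500 g
55.6 Mg = 55600000 g
9.33 kg = 9330 g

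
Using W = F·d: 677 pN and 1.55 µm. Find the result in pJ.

677 × 10⁻¹² × 1.55 × 10⁻⁶ = 1049.35 × 10⁻¹⁸ J

0.00104935 pJ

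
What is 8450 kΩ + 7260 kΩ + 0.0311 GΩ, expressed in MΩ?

In MΩ:
  8450 kΩ = 8450 × 10⁻³ MΩ = 8.45
  7260 kΩ = 7260 × 10⁻³ MΩ = 7.26
  0.0311 GΩ = 0.0311 × 10³ MΩ = 31.1
Sum: 8.45 + 7.26 + 31.1 = 46.81

46.81 MΩ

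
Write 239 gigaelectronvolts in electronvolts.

giga = 1e9, (no prefix) = 1e0; factor is 1e9.
239 × 1e9 = 239000000000

239000000000 electronvolts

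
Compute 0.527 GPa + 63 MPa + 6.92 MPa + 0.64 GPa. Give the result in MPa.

In MPa:
  0.527 GPa = 0.527e3 MPa = 527
  63 MPa → 63
  6.92 MPa → 6.92
  0.64 GPa = 0.64e3 MPa = 640
Sum: 527 + 63 + 6.92 + 640 = 1236.92

1236.92 MPa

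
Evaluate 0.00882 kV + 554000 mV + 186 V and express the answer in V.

748.82 V

In V:
  0.00882 kV = 0.00882 × 10³ V = 8.82
  554000 mV = 554000 × 10⁻³ V = 554
  186 V → 186
Sum: 8.82 + 554 + 186 = 748.82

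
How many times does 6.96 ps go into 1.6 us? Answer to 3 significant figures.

230000

(1.6e-6) / (6.96e-12) = 0.2299e6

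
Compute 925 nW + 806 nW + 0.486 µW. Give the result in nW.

2217 nW

In nW:
  925 nW → 925
  806 nW → 806
  0.486 µW = 0.486 × 10^3 nW = 486
Sum: 925 + 806 + 486 = 2217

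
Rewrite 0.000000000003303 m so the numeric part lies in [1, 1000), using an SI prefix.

3.303 pm

= 3.303 × 10^-12 m; 10^-12 is pico.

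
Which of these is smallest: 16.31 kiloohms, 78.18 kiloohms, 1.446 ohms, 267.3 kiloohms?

1.446 ohms

16.31 kiloohms = 16310 ohms
78.18 kiloohms = 78180 ohms
1.446 ohms = 1.446 ohms
267.3 kiloohms = 267300 ohms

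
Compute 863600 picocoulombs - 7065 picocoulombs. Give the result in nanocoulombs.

In nanocoulombs:
  863600 picocoulombs = 863600e-3 nanocoulombs = 863.6
  7065 picocoulombs = 7065e-3 nanocoulombs = 7.065
Difference: 863.6 - 7.065 = 856.535

856.535 nanocoulombs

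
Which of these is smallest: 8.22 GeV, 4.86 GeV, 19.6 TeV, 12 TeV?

8.22 GeV = 8220000000 eV
4.86 GeV = 4860000000 eV
19.6 TeV = 19600000000000 eV
12 TeV = 12000000000000 eV

4.86 GeV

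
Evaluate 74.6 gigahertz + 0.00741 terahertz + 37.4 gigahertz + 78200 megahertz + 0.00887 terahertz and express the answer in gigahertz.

In gigahertz:
  74.6 gigahertz → 74.6
  0.00741 terahertz = 0.00741 × 10^3 gigahertz = 7.41
  37.4 gigahertz → 37.4
  78200 megahertz = 78200 × 10^-3 gigahertz = 78.2
  0.00887 terahertz = 0.00887 × 10^3 gigahertz = 8.87
Sum: 74.6 + 7.41 + 37.4 + 78.2 + 8.87 = 206.48

206.48 gigahertz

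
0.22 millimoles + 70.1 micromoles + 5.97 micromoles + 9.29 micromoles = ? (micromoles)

305.36 micromoles

In micromoles:
  0.22 millimoles = 0.22e3 micromoles = 220
  70.1 micromoles → 70.1
  5.97 micromoles → 5.97
  9.29 micromoles → 9.29
Sum: 220 + 70.1 + 5.97 + 9.29 = 305.36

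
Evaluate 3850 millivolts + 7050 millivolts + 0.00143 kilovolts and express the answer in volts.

12.33 volts

In volts:
  3850 millivolts = 3850 × 10^-3 volts = 3.85
  7050 millivolts = 7050 × 10^-3 volts = 7.05
  0.00143 kilovolts = 0.00143 × 10^3 volts = 1.43
Sum: 3.85 + 7.05 + 1.43 = 12.33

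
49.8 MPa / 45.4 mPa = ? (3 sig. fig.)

(49.8 × 10^6) / (45.4 × 10^-3) = 1.097 × 10^9

1100000000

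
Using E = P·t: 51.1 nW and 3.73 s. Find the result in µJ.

0.190603 µJ

51.1e-9 × 3.73 = 190.603e-9 J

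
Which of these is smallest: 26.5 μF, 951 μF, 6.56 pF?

26.5 μF = 0.0000265 F
951 μF = 0.000951 F
6.56 pF = 0.00000000000656 F

6.56 pF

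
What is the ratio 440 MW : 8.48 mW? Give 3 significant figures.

(440 × 10^6) / (8.48 × 10^-3) = 51.89 × 10^9

51900000000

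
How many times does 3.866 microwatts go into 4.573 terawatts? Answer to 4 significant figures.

1183000000000000000

(4.573e12) / (3.866e-6) = 1.1829e18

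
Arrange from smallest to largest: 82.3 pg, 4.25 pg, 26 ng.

82.3 pg = 0.0000000000823 g
4.25 pg = 0.00000000000425 g
26 ng = 0.000000026 g

4.25 pg < 82.3 pg < 26 ng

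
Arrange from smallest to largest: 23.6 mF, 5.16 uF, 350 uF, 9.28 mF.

5.16 uF < 350 uF < 9.28 mF < 23.6 mF

23.6 mF = 0.0236 F
5.16 uF = 0.00000516 F
350 uF = 0.00035 F
9.28 mF = 0.00928 F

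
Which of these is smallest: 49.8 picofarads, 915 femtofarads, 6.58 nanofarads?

49.8 picofarads = 0.0000000000498 farads
915 femtofarads = 0.000000000000915 farads
6.58 nanofarads = 0.00000000658 farads

915 femtofarads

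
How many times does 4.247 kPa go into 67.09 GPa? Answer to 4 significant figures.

(67.09 × 10⁹) / (4.247 × 10³) = 15.797 × 10⁶

15800000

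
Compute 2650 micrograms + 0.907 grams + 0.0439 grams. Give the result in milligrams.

In milligrams:
  2650 micrograms = 2650e-3 milligrams = 2.65
  0.907 grams = 0.907e3 milligrams = 907
  0.0439 grams = 0.0439e3 milligrams = 43.9
Sum: 2.65 + 907 + 43.9 = 953.55

953.55 milligrams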